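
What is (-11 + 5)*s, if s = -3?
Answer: 18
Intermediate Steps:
(-11 + 5)*s = (-11 + 5)*(-3) = -6*(-3) = 18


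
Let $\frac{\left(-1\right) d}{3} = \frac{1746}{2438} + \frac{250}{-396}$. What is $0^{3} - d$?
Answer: $\frac{20479}{80454} \approx 0.25454$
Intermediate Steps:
$d = - \frac{20479}{80454}$ ($d = - 3 \left(\frac{1746}{2438} + \frac{250}{-396}\right) = - 3 \left(1746 \cdot \frac{1}{2438} + 250 \left(- \frac{1}{396}\right)\right) = - 3 \left(\frac{873}{1219} - \frac{125}{198}\right) = \left(-3\right) \frac{20479}{241362} = - \frac{20479}{80454} \approx -0.25454$)
$0^{3} - d = 0^{3} - - \frac{20479}{80454} = 0 + \frac{20479}{80454} = \frac{20479}{80454}$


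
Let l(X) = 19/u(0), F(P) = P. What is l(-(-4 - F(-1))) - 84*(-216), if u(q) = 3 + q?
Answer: 54451/3 ≈ 18150.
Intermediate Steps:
l(X) = 19/3 (l(X) = 19/(3 + 0) = 19/3)
l(-(-4 - F(-1))) - 84*(-216) = 19/3 - 84*(-216) = 19/3 + 18144 = 54451/3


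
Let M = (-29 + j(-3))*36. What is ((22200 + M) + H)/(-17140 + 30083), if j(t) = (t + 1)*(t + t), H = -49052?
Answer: -27464/12943 ≈ -2.1219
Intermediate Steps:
j(t) = 2*t*(1 + t) (j(t) = (1 + t)*(2*t) = 2*t*(1 + t))
M = -612 (M = (-29 + 2*(-3)*(1 - 3))*36 = (-29 + 2*(-3)*(-2))*36 = (-29 + 12)*36 = -17*36 = -612)
((22200 + M) + H)/(-17140 + 30083) = ((22200 - 612) - 49052)/(-17140 + 30083) = (21588 - 49052)/12943 = -27464*1/12943 = -27464/12943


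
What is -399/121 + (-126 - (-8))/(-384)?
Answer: -69469/23232 ≈ -2.9902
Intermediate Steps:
-399/121 + (-126 - (-8))/(-384) = -399*1/121 + (-126 - 1*(-8))*(-1/384) = -399/121 + (-126 + 8)*(-1/384) = -399/121 - 118*(-1/384) = -399/121 + 59/192 = -69469/23232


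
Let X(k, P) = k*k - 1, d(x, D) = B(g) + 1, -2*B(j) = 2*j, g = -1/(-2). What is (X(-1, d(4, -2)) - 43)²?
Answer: 1849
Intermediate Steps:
g = ½ (g = -1*(-½) = ½ ≈ 0.50000)
B(j) = -j
d(x, D) = ½ (d(x, D) = -1*½ + 1 = -½ + 1 = ½)
X(k, P) = -1 + k² (X(k, P) = k² - 1 = -1 + k²)
(X(-1, d(4, -2)) - 43)² = ((-1 + (-1)²) - 43)² = ((-1 + 1) - 43)² = (0 - 43)² = (-43)² = 1849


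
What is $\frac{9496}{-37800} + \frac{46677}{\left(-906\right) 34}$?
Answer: $- \frac{85704391}{48516300} \approx -1.7665$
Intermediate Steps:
$\frac{9496}{-37800} + \frac{46677}{\left(-906\right) 34} = 9496 \left(- \frac{1}{37800}\right) + \frac{46677}{-30804} = - \frac{1187}{4725} + 46677 \left(- \frac{1}{30804}\right) = - \frac{1187}{4725} - \frac{15559}{10268} = - \frac{85704391}{48516300}$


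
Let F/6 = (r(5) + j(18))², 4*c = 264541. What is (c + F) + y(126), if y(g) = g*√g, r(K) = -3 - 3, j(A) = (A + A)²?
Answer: 40202941/4 + 378*√14 ≈ 1.0052e+7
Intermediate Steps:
c = 264541/4 (c = (¼)*264541 = 264541/4 ≈ 66135.)
j(A) = 4*A² (j(A) = (2*A)² = 4*A²)
r(K) = -6
F = 9984600 (F = 6*(-6 + 4*18²)² = 6*(-6 + 4*324)² = 6*(-6 + 1296)² = 6*1290² = 6*1664100 = 9984600)
y(g) = g^(3/2)
(c + F) + y(126) = (264541/4 + 9984600) + 126^(3/2) = 40202941/4 + 378*√14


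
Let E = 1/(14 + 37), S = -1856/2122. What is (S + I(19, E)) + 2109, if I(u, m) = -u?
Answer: 2216562/1061 ≈ 2089.1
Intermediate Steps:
S = -928/1061 (S = -1856*1/2122 = -928/1061 ≈ -0.87465)
E = 1/51 ≈ 0.019608
(S + I(19, E)) + 2109 = (-928/1061 - 1*19) + 2109 = (-928/1061 - 19) + 2109 = -21087/1061 + 2109 = 2216562/1061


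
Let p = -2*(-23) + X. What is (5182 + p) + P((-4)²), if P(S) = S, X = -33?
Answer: 5211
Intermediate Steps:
p = 13 (p = -2*(-23) - 33 = 46 - 33 = 13)
(5182 + p) + P((-4)²) = (5182 + 13) + (-4)² = 5195 + 16 = 5211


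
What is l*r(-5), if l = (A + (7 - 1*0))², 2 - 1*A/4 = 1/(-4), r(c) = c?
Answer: -1280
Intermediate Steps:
A = 9 (A = 8 - 4/(-4) = 8 - 4*(-¼) = 8 + 1 = 9)
l = 256 (l = (9 + (7 - 1*0))² = (9 + (7 + 0))² = (9 + 7)² = 16² = 256)
l*r(-5) = 256*(-5) = -1280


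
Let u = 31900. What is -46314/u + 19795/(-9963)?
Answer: -546443441/158909850 ≈ -3.4387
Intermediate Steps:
-46314/u + 19795/(-9963) = -46314/31900 + 19795/(-9963) = -46314*1/31900 + 19795*(-1/9963) = -23157/15950 - 19795/9963 = -546443441/158909850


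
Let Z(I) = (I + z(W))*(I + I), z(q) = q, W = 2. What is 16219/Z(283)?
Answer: 16219/161310 ≈ 0.10055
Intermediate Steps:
Z(I) = 2*I*(2 + I) (Z(I) = (I + 2)*(I + I) = (2 + I)*(2*I) = 2*I*(2 + I))
16219/Z(283) = 16219/((2*283*(2 + 283))) = 16219/((2*283*285)) = 16219/161310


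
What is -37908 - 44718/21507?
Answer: -271777358/7169 ≈ -37910.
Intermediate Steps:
-37908 - 44718/21507 = -37908 - 44718*1/21507 = -37908 - 14906/7169 = -271777358/7169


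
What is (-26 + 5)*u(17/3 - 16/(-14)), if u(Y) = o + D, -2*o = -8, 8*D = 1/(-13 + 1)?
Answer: -2681/32 ≈ -83.781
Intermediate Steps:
D = -1/96 (D = 1/(8*(-13 + 1)) = (⅛)/(-12) = (⅛)*(-1/12) = -1/96 ≈ -0.010417)
o = 4 (o = -½*(-8) = 4)
u(Y) = 383/96 (u(Y) = 4 - 1/96 = 383/96)
(-26 + 5)*u(17/3 - 16/(-14)) = (-26 + 5)*(383/96) = -21*383/96 = -2681/32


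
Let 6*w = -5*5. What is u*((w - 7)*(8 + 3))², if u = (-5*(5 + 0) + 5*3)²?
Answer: 13579225/9 ≈ 1.5088e+6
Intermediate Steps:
w = -25/6 (w = (-5*5)/6 = (⅙)*(-25) = -25/6 ≈ -4.1667)
u = 100 (u = (-5*5 + 15)² = (-25 + 15)² = (-10)² = 100)
u*((w - 7)*(8 + 3))² = 100*((-25/6 - 7)*(8 + 3))² = 100*(-67/6*11)² = 100*(-737/6)² = 100*(543169/36) = 13579225/9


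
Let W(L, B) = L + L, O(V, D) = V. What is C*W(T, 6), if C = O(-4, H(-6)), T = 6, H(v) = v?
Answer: -48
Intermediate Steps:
W(L, B) = 2*L
C = -4
C*W(T, 6) = -8*6 = -4*12 = -48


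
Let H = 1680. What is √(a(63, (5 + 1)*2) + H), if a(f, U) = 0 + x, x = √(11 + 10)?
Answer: √(1680 + √21) ≈ 41.044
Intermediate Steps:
x = √21 ≈ 4.5826
a(f, U) = √21 (a(f, U) = 0 + √21 = √21)
√(a(63, (5 + 1)*2) + H) = √(√21 + 1680) = √(1680 + √21)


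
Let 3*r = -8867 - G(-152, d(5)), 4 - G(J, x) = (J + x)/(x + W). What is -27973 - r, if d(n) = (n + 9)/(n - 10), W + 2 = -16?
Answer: -1300961/52 ≈ -25018.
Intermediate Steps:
W = -18 (W = -2 - 16 = -18)
d(n) = (9 + n)/(-10 + n)
G(J, x) = 4 - (J + x)/(-18 + x) (G(J, x) = 4 - (J + x)/(x - 18) = 4 - (J + x)/(-18 + x))
r = -153635/52 (r = (-8867 - (-72 - 1*(-152) + 3*((9 + 5)/(-10 + 5)))/(-18 + (9 + 5)/(-10 + 5)))/3 = (-8867 - (-72 + 152 + 3*(14/(-5)))/(-18 + 14/(-5)))/3 = (-8867 - (-72 + 152 + 3*(-⅕*14))/(-18 - ⅕*14))/3 = (-8867 - (-72 + 152 + 3*(-14/5))/(-18 - 14/5))/3 = (-8867 - (-72 + 152 - 42/5)/(-104/5))/3 = (-8867 - (-5)*358/(104*5))/3 = (-8867 - 1*(-179/52))/3 = (-8867 + 179/52)/3 = (⅓)*(-460905/52) = -153635/52 ≈ -2954.5)
-27973 - r = -27973 - 1*(-153635/52) = -27973 + 153635/52 = -1300961/52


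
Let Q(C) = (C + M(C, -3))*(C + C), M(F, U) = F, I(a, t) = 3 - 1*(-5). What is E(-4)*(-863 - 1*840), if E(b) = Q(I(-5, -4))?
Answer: -435968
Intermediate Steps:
I(a, t) = 8 (I(a, t) = 3 + 5 = 8)
Q(C) = 4*C² (Q(C) = (C + C)*(C + C) = (2*C)*(2*C) = 4*C²)
E(b) = 256 (E(b) = 4*8² = 4*64 = 256)
E(-4)*(-863 - 1*840) = 256*(-863 - 1*840) = 256*(-863 - 840) = 256*(-1703) = -435968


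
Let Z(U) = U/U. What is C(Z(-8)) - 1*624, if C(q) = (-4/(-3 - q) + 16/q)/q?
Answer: -607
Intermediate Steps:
Z(U) = 1
C(q) = (-4/(-3 - q) + 16/q)/q
C(Z(-8)) - 1*624 = 4*(12 + 5*1)/(1**2*(3 + 1)) - 1*624 = 4*1*(12 + 5)/4 - 624 = 4*1*(1/4)*17 - 624 = 17 - 624 = -607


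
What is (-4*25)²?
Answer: 10000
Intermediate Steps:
(-4*25)² = (-100)² = 10000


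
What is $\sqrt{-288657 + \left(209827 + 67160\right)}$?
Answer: $i \sqrt{11670} \approx 108.03 i$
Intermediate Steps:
$\sqrt{-288657 + \left(209827 + 67160\right)} = \sqrt{-288657 + 276987} = \sqrt{-11670} = i \sqrt{11670}$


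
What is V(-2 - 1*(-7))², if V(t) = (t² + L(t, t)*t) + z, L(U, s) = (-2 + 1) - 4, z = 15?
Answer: 225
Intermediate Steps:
L(U, s) = -5 (L(U, s) = -1 - 4 = -5)
V(t) = 15 + t² - 5*t (V(t) = (t² - 5*t) + 15 = 15 + t² - 5*t)
V(-2 - 1*(-7))² = (15 + (-2 - 1*(-7))² - 5*(-2 - 1*(-7)))² = (15 + (-2 + 7)² - 5*(-2 + 7))² = (15 + 5² - 5*5)² = (15 + 25 - 25)² = 15² = 225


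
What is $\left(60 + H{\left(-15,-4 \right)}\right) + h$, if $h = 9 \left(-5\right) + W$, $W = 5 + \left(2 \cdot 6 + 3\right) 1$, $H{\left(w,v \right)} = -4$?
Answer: $31$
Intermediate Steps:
$W = 20$ ($W = 5 + \left(12 + 3\right) 1 = 5 + 15 \cdot 1 = 5 + 15 = 20$)
$h = -25$ ($h = 9 \left(-5\right) + 20 = -45 + 20 = -25$)
$\left(60 + H{\left(-15,-4 \right)}\right) + h = \left(60 - 4\right) - 25 = 56 - 25 = 31$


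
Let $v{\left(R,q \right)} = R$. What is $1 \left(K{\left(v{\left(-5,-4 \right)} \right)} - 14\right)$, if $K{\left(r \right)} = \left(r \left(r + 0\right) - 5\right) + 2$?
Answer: $8$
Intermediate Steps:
$K{\left(r \right)} = -3 + r^{2}$ ($K{\left(r \right)} = \left(r r - 5\right) + 2 = \left(r^{2} - 5\right) + 2 = \left(-5 + r^{2}\right) + 2 = -3 + r^{2}$)
$1 \left(K{\left(v{\left(-5,-4 \right)} \right)} - 14\right) = 1 \left(\left(-3 + \left(-5\right)^{2}\right) - 14\right) = 1 \left(\left(-3 + 25\right) - 14\right) = 1 \left(22 - 14\right) = 1 \cdot 8 = 8$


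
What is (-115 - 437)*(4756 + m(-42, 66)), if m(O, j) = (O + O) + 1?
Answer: -2579496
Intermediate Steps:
m(O, j) = 1 + 2*O (m(O, j) = 2*O + 1 = 1 + 2*O)
(-115 - 437)*(4756 + m(-42, 66)) = (-115 - 437)*(4756 + (1 + 2*(-42))) = -552*(4756 + (1 - 84)) = -552*(4756 - 83) = -552*4673 = -2579496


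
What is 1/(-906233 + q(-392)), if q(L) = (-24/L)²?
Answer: -2401/2175865424 ≈ -1.1035e-6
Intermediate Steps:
q(L) = 576/L²
1/(-906233 + q(-392)) = 1/(-906233 + 576/(-392)²) = 1/(-906233 + 576*(1/153664)) = 1/(-906233 + 9/2401) = 1/(-2175865424/2401) = -2401/2175865424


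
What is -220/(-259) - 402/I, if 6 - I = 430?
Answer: 98699/54908 ≈ 1.7975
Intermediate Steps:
I = -424 (I = 6 - 1*430 = 6 - 430 = -424)
-220/(-259) - 402/I = -220/(-259) - 402/(-424) = -220*(-1/259) - 402*(-1/424) = 220/259 + 201/212 = 98699/54908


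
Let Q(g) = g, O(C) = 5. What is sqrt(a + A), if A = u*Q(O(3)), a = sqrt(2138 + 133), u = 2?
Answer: sqrt(10 + sqrt(2271)) ≈ 7.5931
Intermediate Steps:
a = sqrt(2271) ≈ 47.655
A = 10 (A = 2*5 = 10)
sqrt(a + A) = sqrt(sqrt(2271) + 10) = sqrt(10 + sqrt(2271))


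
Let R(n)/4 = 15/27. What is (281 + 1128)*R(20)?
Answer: 28180/9 ≈ 3131.1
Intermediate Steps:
R(n) = 20/9 (R(n) = 4*(15/27) = 4*(15*(1/27)) = 4*(5/9) = 20/9)
(281 + 1128)*R(20) = (281 + 1128)*(20/9) = 1409*(20/9) = 28180/9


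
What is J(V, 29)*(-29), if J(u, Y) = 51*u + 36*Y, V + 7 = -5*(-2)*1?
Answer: -34713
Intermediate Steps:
V = 3 (V = -7 - 5*(-2)*1 = -7 + 10*1 = -7 + 10 = 3)
J(u, Y) = 36*Y + 51*u
J(V, 29)*(-29) = (36*29 + 51*3)*(-29) = (1044 + 153)*(-29) = 1197*(-29) = -34713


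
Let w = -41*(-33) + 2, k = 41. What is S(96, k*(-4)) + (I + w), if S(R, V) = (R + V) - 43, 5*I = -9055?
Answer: -567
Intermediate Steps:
I = -1811 (I = (1/5)*(-9055) = -1811)
S(R, V) = -43 + R + V
w = 1355 (w = 1353 + 2 = 1355)
S(96, k*(-4)) + (I + w) = (-43 + 96 + 41*(-4)) + (-1811 + 1355) = (-43 + 96 - 164) - 456 = -111 - 456 = -567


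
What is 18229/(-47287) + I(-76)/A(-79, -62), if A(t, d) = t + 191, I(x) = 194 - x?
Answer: 5362921/2648072 ≈ 2.0252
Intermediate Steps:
A(t, d) = 191 + t
18229/(-47287) + I(-76)/A(-79, -62) = 18229/(-47287) + (194 - 1*(-76))/(191 - 79) = 18229*(-1/47287) + (194 + 76)/112 = -18229/47287 + 270*(1/112) = -18229/47287 + 135/56 = 5362921/2648072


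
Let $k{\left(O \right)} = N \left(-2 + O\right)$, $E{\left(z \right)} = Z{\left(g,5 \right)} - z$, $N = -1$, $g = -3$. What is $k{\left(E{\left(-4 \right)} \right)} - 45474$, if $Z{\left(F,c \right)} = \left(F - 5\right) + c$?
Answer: $-45473$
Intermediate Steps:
$Z{\left(F,c \right)} = -5 + F + c$ ($Z{\left(F,c \right)} = \left(-5 + F\right) + c = -5 + F + c$)
$E{\left(z \right)} = -3 - z$ ($E{\left(z \right)} = \left(-5 - 3 + 5\right) - z = -3 - z$)
$k{\left(O \right)} = 2 - O$ ($k{\left(O \right)} = - (-2 + O) = 2 - O$)
$k{\left(E{\left(-4 \right)} \right)} - 45474 = \left(2 - \left(-3 - -4\right)\right) - 45474 = \left(2 - \left(-3 + 4\right)\right) - 45474 = \left(2 - 1\right) - 45474 = 1 - 45474 = -45473$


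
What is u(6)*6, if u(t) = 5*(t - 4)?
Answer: 60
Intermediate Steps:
u(t) = -20 + 5*t (u(t) = 5*(-4 + t) = -20 + 5*t)
u(6)*6 = (-20 + 5*6)*6 = (-20 + 30)*6 = 10*6 = 60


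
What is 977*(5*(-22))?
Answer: -107470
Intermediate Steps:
977*(5*(-22)) = 977*(-110) = -107470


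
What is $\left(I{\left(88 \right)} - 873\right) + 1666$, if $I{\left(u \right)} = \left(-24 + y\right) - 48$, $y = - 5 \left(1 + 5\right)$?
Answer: $691$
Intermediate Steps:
$y = -30$ ($y = \left(-5\right) 6 = -30$)
$I{\left(u \right)} = -102$ ($I{\left(u \right)} = \left(-24 - 30\right) - 48 = -54 - 48 = -102$)
$\left(I{\left(88 \right)} - 873\right) + 1666 = \left(-102 - 873\right) + 1666 = -975 + 1666 = 691$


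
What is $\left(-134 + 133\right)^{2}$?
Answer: $1$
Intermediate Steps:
$\left(-134 + 133\right)^{2} = \left(-1\right)^{2} = 1$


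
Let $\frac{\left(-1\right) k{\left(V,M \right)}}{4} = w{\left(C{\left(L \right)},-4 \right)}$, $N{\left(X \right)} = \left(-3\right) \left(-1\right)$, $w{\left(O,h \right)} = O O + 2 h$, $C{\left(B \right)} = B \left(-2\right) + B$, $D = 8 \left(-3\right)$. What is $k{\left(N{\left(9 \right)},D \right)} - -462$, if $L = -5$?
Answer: $394$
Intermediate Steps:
$D = -24$
$C{\left(B \right)} = - B$ ($C{\left(B \right)} = - 2 B + B = - B$)
$w{\left(O,h \right)} = O^{2} + 2 h$
$N{\left(X \right)} = 3$
$k{\left(V,M \right)} = -68$ ($k{\left(V,M \right)} = - 4 \left(\left(\left(-1\right) \left(-5\right)\right)^{2} + 2 \left(-4\right)\right) = - 4 \left(5^{2} - 8\right) = - 4 \left(25 - 8\right) = \left(-4\right) 17 = -68$)
$k{\left(N{\left(9 \right)},D \right)} - -462 = -68 - -462 = -68 + 462 = 394$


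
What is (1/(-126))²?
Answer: 1/15876 ≈ 6.2988e-5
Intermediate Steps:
(1/(-126))² = (-1/126)² = 1/15876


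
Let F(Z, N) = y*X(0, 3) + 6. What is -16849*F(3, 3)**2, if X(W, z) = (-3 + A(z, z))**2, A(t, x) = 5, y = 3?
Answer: -5459076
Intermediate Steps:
X(W, z) = 4 (X(W, z) = (-3 + 5)**2 = 2**2 = 4)
F(Z, N) = 18 (F(Z, N) = 3*4 + 6 = 12 + 6 = 18)
-16849*F(3, 3)**2 = -16849*18**2 = -16849*324 = -5459076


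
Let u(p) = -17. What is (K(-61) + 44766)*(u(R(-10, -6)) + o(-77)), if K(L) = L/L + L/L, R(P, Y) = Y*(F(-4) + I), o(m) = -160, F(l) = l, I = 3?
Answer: -7923936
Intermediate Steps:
R(P, Y) = -Y (R(P, Y) = Y*(-4 + 3) = Y*(-1) = -Y)
K(L) = 2 (K(L) = 1 + 1 = 2)
(K(-61) + 44766)*(u(R(-10, -6)) + o(-77)) = (2 + 44766)*(-17 - 160) = 44768*(-177) = -7923936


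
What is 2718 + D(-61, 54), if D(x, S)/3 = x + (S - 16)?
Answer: 2649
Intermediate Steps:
D(x, S) = -48 + 3*S + 3*x (D(x, S) = 3*(x + (S - 16)) = 3*(x + (-16 + S)) = 3*(-16 + S + x) = -48 + 3*S + 3*x)
2718 + D(-61, 54) = 2718 + (-48 + 3*54 + 3*(-61)) = 2718 + (-48 + 162 - 183) = 2718 - 69 = 2649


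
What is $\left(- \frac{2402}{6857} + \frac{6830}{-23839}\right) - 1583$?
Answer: $- \frac{258867642997}{163464023} \approx -1583.6$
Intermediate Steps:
$\left(- \frac{2402}{6857} + \frac{6830}{-23839}\right) - 1583 = \left(\left(-2402\right) \frac{1}{6857} + 6830 \left(- \frac{1}{23839}\right)\right) - 1583 = \left(- \frac{2402}{6857} - \frac{6830}{23839}\right) - 1583 = - \frac{104094588}{163464023} - 1583 = - \frac{258867642997}{163464023}$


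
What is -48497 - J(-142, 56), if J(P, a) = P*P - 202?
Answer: -68459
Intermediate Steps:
J(P, a) = -202 + P² (J(P, a) = P² - 202 = -202 + P²)
-48497 - J(-142, 56) = -48497 - (-202 + (-142)²) = -48497 - (-202 + 20164) = -48497 - 1*19962 = -48497 - 19962 = -68459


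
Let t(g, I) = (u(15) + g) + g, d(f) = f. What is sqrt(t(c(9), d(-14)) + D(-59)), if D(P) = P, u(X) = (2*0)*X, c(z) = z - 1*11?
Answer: 3*I*sqrt(7) ≈ 7.9373*I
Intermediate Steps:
c(z) = -11 + z (c(z) = z - 11 = -11 + z)
u(X) = 0 (u(X) = 0*X = 0)
t(g, I) = 2*g (t(g, I) = (0 + g) + g = g + g = 2*g)
sqrt(t(c(9), d(-14)) + D(-59)) = sqrt(2*(-11 + 9) - 59) = sqrt(2*(-2) - 59) = sqrt(-4 - 59) = sqrt(-63) = 3*I*sqrt(7)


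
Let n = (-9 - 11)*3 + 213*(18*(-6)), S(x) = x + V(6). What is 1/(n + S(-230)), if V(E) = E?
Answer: -1/23288 ≈ -4.2941e-5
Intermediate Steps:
S(x) = 6 + x (S(x) = x + 6 = 6 + x)
n = -23064 (n = -20*3 + 213*(-108) = -60 - 23004 = -23064)
1/(n + S(-230)) = 1/(-23064 + (6 - 230)) = 1/(-23064 - 224) = 1/(-23288) = -1/23288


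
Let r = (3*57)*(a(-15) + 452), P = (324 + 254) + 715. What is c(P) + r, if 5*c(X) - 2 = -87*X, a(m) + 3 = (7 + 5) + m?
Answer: 268841/5 ≈ 53768.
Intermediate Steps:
P = 1293 (P = 578 + 715 = 1293)
a(m) = 9 + m (a(m) = -3 + ((7 + 5) + m) = -3 + (12 + m) = 9 + m)
c(X) = 2/5 - 87*X/5 (c(X) = 2/5 + (-87*X)/5 = 2/5 - 87*X/5)
r = 76266 (r = (3*57)*((9 - 15) + 452) = 171*(-6 + 452) = 171*446 = 76266)
c(P) + r = (2/5 - 87/5*1293) + 76266 = (2/5 - 112491/5) + 76266 = -112489/5 + 76266 = 268841/5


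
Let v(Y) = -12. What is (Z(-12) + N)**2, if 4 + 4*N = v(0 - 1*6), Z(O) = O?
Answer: 256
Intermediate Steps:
N = -4 (N = -1 + (1/4)*(-12) = -1 - 3 = -4)
(Z(-12) + N)**2 = (-12 - 4)**2 = (-16)**2 = 256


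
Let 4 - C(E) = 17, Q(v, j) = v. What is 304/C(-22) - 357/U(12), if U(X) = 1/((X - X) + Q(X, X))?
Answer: -55996/13 ≈ -4307.4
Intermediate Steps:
U(X) = 1/X (U(X) = 1/((X - X) + X) = 1/(0 + X) = 1/X)
C(E) = -13 (C(E) = 4 - 1*17 = 4 - 17 = -13)
304/C(-22) - 357/U(12) = 304/(-13) - 357/(1/12) = 304*(-1/13) - 357/1/12 = -304/13 - 357*12 = -304/13 - 4284 = -55996/13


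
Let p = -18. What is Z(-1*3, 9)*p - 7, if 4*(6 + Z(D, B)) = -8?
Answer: 137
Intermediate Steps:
Z(D, B) = -8 (Z(D, B) = -6 + (¼)*(-8) = -6 - 2 = -8)
Z(-1*3, 9)*p - 7 = -8*(-18) - 7 = 144 - 7 = 137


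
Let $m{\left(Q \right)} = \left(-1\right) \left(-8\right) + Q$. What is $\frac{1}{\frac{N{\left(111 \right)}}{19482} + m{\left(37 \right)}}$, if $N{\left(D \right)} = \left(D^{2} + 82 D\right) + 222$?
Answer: $\frac{6494}{299445} \approx 0.021687$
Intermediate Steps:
$N{\left(D \right)} = 222 + D^{2} + 82 D$
$m{\left(Q \right)} = 8 + Q$
$\frac{1}{\frac{N{\left(111 \right)}}{19482} + m{\left(37 \right)}} = \frac{1}{\frac{222 + 111^{2} + 82 \cdot 111}{19482} + \left(8 + 37\right)} = \frac{1}{\left(222 + 12321 + 9102\right) \frac{1}{19482} + 45} = \frac{1}{21645 \cdot \frac{1}{19482} + 45} = \frac{1}{\frac{7215}{6494} + 45} = \frac{1}{\frac{299445}{6494}} = \frac{6494}{299445}$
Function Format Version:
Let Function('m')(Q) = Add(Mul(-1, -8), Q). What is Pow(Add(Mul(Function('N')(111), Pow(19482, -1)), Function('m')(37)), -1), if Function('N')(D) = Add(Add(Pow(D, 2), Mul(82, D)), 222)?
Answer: Rational(6494, 299445) ≈ 0.021687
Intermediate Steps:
Function('N')(D) = Add(222, Pow(D, 2), Mul(82, D))
Function('m')(Q) = Add(8, Q)
Pow(Add(Mul(Function('N')(111), Pow(19482, -1)), Function('m')(37)), -1) = Pow(Add(Mul(Add(222, Pow(111, 2), Mul(82, 111)), Pow(19482, -1)), Add(8, 37)), -1) = Pow(Add(Mul(Add(222, 12321, 9102), Rational(1, 19482)), 45), -1) = Pow(Add(Mul(21645, Rational(1, 19482)), 45), -1) = Pow(Add(Rational(7215, 6494), 45), -1) = Pow(Rational(299445, 6494), -1) = Rational(6494, 299445)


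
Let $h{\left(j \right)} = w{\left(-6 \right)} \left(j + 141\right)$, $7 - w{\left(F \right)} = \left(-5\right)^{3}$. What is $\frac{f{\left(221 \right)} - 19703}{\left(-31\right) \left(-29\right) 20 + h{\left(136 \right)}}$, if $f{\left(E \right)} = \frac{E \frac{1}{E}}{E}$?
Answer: $- \frac{2177181}{6027112} \approx -0.36123$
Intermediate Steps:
$w{\left(F \right)} = 132$ ($w{\left(F \right)} = 7 - \left(-5\right)^{3} = 7 - -125 = 7 + 125 = 132$)
$f{\left(E \right)} = \frac{1}{E}$ ($f{\left(E \right)} = 1 \frac{1}{E} = \frac{1}{E}$)
$h{\left(j \right)} = 18612 + 132 j$ ($h{\left(j \right)} = 132 \left(j + 141\right) = 132 \left(141 + j\right) = 18612 + 132 j$)
$\frac{f{\left(221 \right)} - 19703}{\left(-31\right) \left(-29\right) 20 + h{\left(136 \right)}} = \frac{\frac{1}{221} - 19703}{\left(-31\right) \left(-29\right) 20 + \left(18612 + 132 \cdot 136\right)} = \frac{\frac{1}{221} - 19703}{899 \cdot 20 + \left(18612 + 17952\right)} = - \frac{4354362}{221 \left(17980 + 36564\right)} = - \frac{4354362}{221 \cdot 54544} = \left(- \frac{4354362}{221}\right) \frac{1}{54544} = - \frac{2177181}{6027112}$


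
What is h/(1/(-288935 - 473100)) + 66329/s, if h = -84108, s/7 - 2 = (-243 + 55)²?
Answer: 15858077572913489/247422 ≈ 6.4093e+10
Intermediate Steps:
s = 247422 (s = 14 + 7*(-243 + 55)² = 14 + 7*(-188)² = 14 + 7*35344 = 14 + 247408 = 247422)
h/(1/(-288935 - 473100)) + 66329/s = -84108/(1/(-288935 - 473100)) + 66329/247422 = -84108/(1/(-762035)) + 66329*(1/247422) = -84108/(-1/762035) + 66329/247422 = -84108*(-762035) + 66329/247422 = 64093239780 + 66329/247422 = 15858077572913489/247422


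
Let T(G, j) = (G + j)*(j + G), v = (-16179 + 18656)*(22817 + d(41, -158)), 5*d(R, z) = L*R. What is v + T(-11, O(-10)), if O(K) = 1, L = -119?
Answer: 270503762/5 ≈ 5.4101e+7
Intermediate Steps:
d(R, z) = -119*R/5 (d(R, z) = (-119*R)/5 = -119*R/5)
v = 270503262/5 (v = (-16179 + 18656)*(22817 - 119/5*41) = 2477*(22817 - 4879/5) = 2477*(109206/5) = 270503262/5 ≈ 5.4101e+7)
T(G, j) = (G + j)**2 (T(G, j) = (G + j)*(G + j) = (G + j)**2)
v + T(-11, O(-10)) = 270503262/5 + (-11 + 1)**2 = 270503262/5 + (-10)**2 = 270503262/5 + 100 = 270503762/5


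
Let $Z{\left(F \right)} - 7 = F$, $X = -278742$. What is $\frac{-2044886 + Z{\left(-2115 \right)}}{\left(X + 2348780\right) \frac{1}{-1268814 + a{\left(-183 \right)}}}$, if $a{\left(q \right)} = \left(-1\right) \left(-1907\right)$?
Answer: $\frac{1296675513779}{1035019} \approx 1.2528 \cdot 10^{6}$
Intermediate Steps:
$Z{\left(F \right)} = 7 + F$
$a{\left(q \right)} = 1907$
$\frac{-2044886 + Z{\left(-2115 \right)}}{\left(X + 2348780\right) \frac{1}{-1268814 + a{\left(-183 \right)}}} = \frac{-2044886 + \left(7 - 2115\right)}{\left(-278742 + 2348780\right) \frac{1}{-1268814 + 1907}} = \frac{-2044886 - 2108}{2070038 \frac{1}{-1266907}} = - \frac{2046994}{2070038 \left(- \frac{1}{1266907}\right)} = - \frac{2046994}{- \frac{2070038}{1266907}} = \left(-2046994\right) \left(- \frac{1266907}{2070038}\right) = \frac{1296675513779}{1035019}$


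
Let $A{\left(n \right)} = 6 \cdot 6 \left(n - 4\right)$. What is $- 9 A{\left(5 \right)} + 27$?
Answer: $-297$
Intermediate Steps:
$A{\left(n \right)} = -144 + 36 n$ ($A{\left(n \right)} = 36 \left(-4 + n\right) = -144 + 36 n$)
$- 9 A{\left(5 \right)} + 27 = - 9 \left(-144 + 36 \cdot 5\right) + 27 = - 9 \left(-144 + 180\right) + 27 = \left(-9\right) 36 + 27 = -324 + 27 = -297$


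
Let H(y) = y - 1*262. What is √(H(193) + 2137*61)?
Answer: 4*√8143 ≈ 360.95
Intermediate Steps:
H(y) = -262 + y (H(y) = y - 262 = -262 + y)
√(H(193) + 2137*61) = √((-262 + 193) + 2137*61) = √(-69 + 130357) = √130288 = 4*√8143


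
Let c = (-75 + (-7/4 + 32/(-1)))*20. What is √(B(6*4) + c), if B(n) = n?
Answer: 3*I*√239 ≈ 46.379*I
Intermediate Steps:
c = -2175 (c = (-75 + (-7*¼ + 32*(-1)))*20 = (-75 + (-7/4 - 32))*20 = (-75 - 135/4)*20 = -435/4*20 = -2175)
√(B(6*4) + c) = √(6*4 - 2175) = √(24 - 2175) = √(-2151) = 3*I*√239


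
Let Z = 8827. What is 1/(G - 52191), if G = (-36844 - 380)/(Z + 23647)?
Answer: -16237/847443879 ≈ -1.9160e-5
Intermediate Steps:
G = -18612/16237 (G = (-36844 - 380)/(8827 + 23647) = -37224/32474 = -37224*1/32474 = -18612/16237 ≈ -1.1463)
1/(G - 52191) = 1/(-18612/16237 - 52191) = 1/(-847443879/16237) = -16237/847443879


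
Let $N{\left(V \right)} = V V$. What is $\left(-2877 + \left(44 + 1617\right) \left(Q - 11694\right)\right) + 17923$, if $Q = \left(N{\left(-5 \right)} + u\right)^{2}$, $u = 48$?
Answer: $-10557219$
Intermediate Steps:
$N{\left(V \right)} = V^{2}$
$Q = 5329$ ($Q = \left(\left(-5\right)^{2} + 48\right)^{2} = \left(25 + 48\right)^{2} = 73^{2} = 5329$)
$\left(-2877 + \left(44 + 1617\right) \left(Q - 11694\right)\right) + 17923 = \left(-2877 + \left(44 + 1617\right) \left(5329 - 11694\right)\right) + 17923 = \left(-2877 + 1661 \left(-6365\right)\right) + 17923 = \left(-2877 - 10572265\right) + 17923 = -10575142 + 17923 = -10557219$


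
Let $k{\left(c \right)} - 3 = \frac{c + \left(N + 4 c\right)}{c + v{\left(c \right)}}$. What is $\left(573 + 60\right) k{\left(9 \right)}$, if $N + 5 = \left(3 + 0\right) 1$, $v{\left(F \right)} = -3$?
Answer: $\frac{12871}{2} \approx 6435.5$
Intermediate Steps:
$N = -2$ ($N = -5 + \left(3 + 0\right) 1 = -5 + 3 \cdot 1 = -5 + 3 = -2$)
$k{\left(c \right)} = 3 + \frac{-2 + 5 c}{-3 + c}$ ($k{\left(c \right)} = 3 + \frac{c + \left(-2 + 4 c\right)}{c - 3} = 3 + \frac{-2 + 5 c}{-3 + c}$)
$\left(573 + 60\right) k{\left(9 \right)} = \left(573 + 60\right) \frac{-11 + 8 \cdot 9}{-3 + 9} = 633 \frac{-11 + 72}{6} = 633 \cdot \frac{1}{6} \cdot 61 = 633 \cdot \frac{61}{6} = \frac{12871}{2}$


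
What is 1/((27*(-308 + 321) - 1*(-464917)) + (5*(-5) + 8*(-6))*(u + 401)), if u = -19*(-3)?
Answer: 1/431834 ≈ 2.3157e-6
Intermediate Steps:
u = 57
1/((27*(-308 + 321) - 1*(-464917)) + (5*(-5) + 8*(-6))*(u + 401)) = 1/((27*(-308 + 321) - 1*(-464917)) + (5*(-5) + 8*(-6))*(57 + 401)) = 1/((27*13 + 464917) + (-25 - 48)*458) = 1/((351 + 464917) - 73*458) = 1/(465268 - 33434) = 1/431834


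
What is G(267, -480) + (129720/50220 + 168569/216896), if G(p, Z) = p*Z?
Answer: -23265806546915/181541952 ≈ -1.2816e+5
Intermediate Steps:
G(p, Z) = Z*p
G(267, -480) + (129720/50220 + 168569/216896) = -480*267 + (129720/50220 + 168569/216896) = -128160 + (129720*(1/50220) + 168569*(1/216896)) = -128160 + (2162/837 + 168569/216896) = -128160 + 610021405/181541952 = -23265806546915/181541952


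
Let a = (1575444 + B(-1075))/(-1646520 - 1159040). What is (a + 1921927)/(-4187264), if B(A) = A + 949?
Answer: -2696039969401/5873810193920 ≈ -0.45899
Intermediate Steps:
B(A) = 949 + A
a = -787659/1402780 (a = (1575444 + (949 - 1075))/(-1646520 - 1159040) = (1575444 - 126)/(-2805560) = 1575318*(-1/2805560) = -787659/1402780 ≈ -0.56150)
(a + 1921927)/(-4187264) = (-787659/1402780 + 1921927)/(-4187264) = (2696039969401/1402780)*(-1/4187264) = -2696039969401/5873810193920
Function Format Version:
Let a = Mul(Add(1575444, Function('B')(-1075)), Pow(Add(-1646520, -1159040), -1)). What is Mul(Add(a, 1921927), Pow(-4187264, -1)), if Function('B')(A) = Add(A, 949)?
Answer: Rational(-2696039969401, 5873810193920) ≈ -0.45899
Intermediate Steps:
Function('B')(A) = Add(949, A)
a = Rational(-787659, 1402780) (a = Mul(Add(1575444, Add(949, -1075)), Pow(Add(-1646520, -1159040), -1)) = Mul(Add(1575444, -126), Pow(-2805560, -1)) = Mul(1575318, Rational(-1, 2805560)) = Rational(-787659, 1402780) ≈ -0.56150)
Mul(Add(a, 1921927), Pow(-4187264, -1)) = Mul(Add(Rational(-787659, 1402780), 1921927), Pow(-4187264, -1)) = Mul(Rational(2696039969401, 1402780), Rational(-1, 4187264)) = Rational(-2696039969401, 5873810193920)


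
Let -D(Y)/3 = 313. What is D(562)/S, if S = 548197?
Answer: -939/548197 ≈ -0.0017129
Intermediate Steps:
D(Y) = -939 (D(Y) = -3*313 = -939)
D(562)/S = -939/548197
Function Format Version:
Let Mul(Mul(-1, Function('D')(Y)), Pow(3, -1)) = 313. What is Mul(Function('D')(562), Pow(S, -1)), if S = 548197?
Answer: Rational(-939, 548197) ≈ -0.0017129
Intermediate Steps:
Function('D')(Y) = -939 (Function('D')(Y) = Mul(-3, 313) = -939)
Mul(Function('D')(562), Pow(S, -1)) = Mul(-939, Pow(548197, -1)) = Mul(-939, Rational(1, 548197)) = Rational(-939, 548197)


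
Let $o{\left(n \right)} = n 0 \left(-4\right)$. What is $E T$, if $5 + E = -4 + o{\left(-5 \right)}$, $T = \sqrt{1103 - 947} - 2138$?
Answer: $19242 - 18 \sqrt{39} \approx 19130.0$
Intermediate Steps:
$o{\left(n \right)} = 0$ ($o{\left(n \right)} = 0 \left(-4\right) = 0$)
$T = -2138 + 2 \sqrt{39}$ ($T = \sqrt{156} - 2138 = 2 \sqrt{39} - 2138 = -2138 + 2 \sqrt{39} \approx -2125.5$)
$E = -9$ ($E = -5 + \left(-4 + 0\right) = -5 - 4 = -9$)
$E T = - 9 \left(-2138 + 2 \sqrt{39}\right) = 19242 - 18 \sqrt{39}$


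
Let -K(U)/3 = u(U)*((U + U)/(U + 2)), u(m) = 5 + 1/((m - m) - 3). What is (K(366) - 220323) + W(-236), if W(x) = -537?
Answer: -10160841/46 ≈ -2.2089e+5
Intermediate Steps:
u(m) = 14/3 (u(m) = 5 + 1/(0 - 3) = 5 + 1/(-3) = 5 - ⅓ = 14/3)
K(U) = -28*U/(2 + U) (K(U) = -14*(U + U)/(U + 2) = -14*(2*U)/(2 + U) = -14*2*U/(2 + U) = -28*U/(2 + U))
(K(366) - 220323) + W(-236) = (-28*366/(2 + 366) - 220323) - 537 = (-28*366/368 - 220323) - 537 = (-28*366*1/368 - 220323) - 537 = (-1281/46 - 220323) - 537 = -10136139/46 - 537 = -10160841/46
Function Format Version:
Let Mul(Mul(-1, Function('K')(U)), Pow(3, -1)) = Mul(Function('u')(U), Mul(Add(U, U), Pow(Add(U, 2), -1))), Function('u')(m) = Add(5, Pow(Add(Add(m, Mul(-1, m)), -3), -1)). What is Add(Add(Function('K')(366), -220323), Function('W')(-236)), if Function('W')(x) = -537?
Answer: Rational(-10160841, 46) ≈ -2.2089e+5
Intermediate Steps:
Function('u')(m) = Rational(14, 3) (Function('u')(m) = Add(5, Pow(Add(0, -3), -1)) = Add(5, Pow(-3, -1)) = Add(5, Rational(-1, 3)) = Rational(14, 3))
Function('K')(U) = Mul(-28, U, Pow(Add(2, U), -1)) (Function('K')(U) = Mul(-3, Mul(Rational(14, 3), Mul(Add(U, U), Pow(Add(U, 2), -1)))) = Mul(-3, Mul(Rational(14, 3), Mul(Mul(2, U), Pow(Add(2, U), -1)))) = Mul(-3, Mul(Rational(14, 3), Mul(2, U, Pow(Add(2, U), -1)))) = Mul(-3, Mul(Rational(28, 3), U, Pow(Add(2, U), -1))) = Mul(-28, U, Pow(Add(2, U), -1)))
Add(Add(Function('K')(366), -220323), Function('W')(-236)) = Add(Add(Mul(-28, 366, Pow(Add(2, 366), -1)), -220323), -537) = Add(Add(Mul(-28, 366, Pow(368, -1)), -220323), -537) = Add(Add(Mul(-28, 366, Rational(1, 368)), -220323), -537) = Add(Add(Rational(-1281, 46), -220323), -537) = Add(Rational(-10136139, 46), -537) = Rational(-10160841, 46)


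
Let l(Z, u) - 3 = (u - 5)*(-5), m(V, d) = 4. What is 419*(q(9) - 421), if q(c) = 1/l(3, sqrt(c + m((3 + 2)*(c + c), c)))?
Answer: -80955409/459 + 2095*sqrt(13)/459 ≈ -1.7636e+5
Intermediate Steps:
l(Z, u) = 28 - 5*u (l(Z, u) = 3 + (u - 5)*(-5) = 3 + (-5 + u)*(-5) = 3 + (25 - 5*u) = 28 - 5*u)
q(c) = 1/(28 - 5*sqrt(4 + c)) (q(c) = 1/(28 - 5*sqrt(c + 4)) = 1/(28 - 5*sqrt(4 + c)))
419*(q(9) - 421) = 419*(-1/(-28 + 5*sqrt(4 + 9)) - 421) = 419*(-1/(-28 + 5*sqrt(13)) - 421) = 419*(-421 - 1/(-28 + 5*sqrt(13))) = -176399 - 419/(-28 + 5*sqrt(13))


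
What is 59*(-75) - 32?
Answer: -4457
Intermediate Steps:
59*(-75) - 32 = -4425 - 32 = -4457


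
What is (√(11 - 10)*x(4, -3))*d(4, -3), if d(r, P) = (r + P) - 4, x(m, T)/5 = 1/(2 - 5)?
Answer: 5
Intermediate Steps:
x(m, T) = -5/3 (x(m, T) = 5/(2 - 5) = 5/(-3) = 5*(-⅓) = -5/3)
d(r, P) = -4 + P + r (d(r, P) = (P + r) - 4 = -4 + P + r)
(√(11 - 10)*x(4, -3))*d(4, -3) = (√(11 - 10)*(-5/3))*(-4 - 3 + 4) = (√1*(-5/3))*(-3) = (1*(-5/3))*(-3) = -5/3*(-3) = 5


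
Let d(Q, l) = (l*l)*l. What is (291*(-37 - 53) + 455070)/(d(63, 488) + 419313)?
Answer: 85776/23326717 ≈ 0.0036772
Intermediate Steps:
d(Q, l) = l**3 (d(Q, l) = l**2*l = l**3)
(291*(-37 - 53) + 455070)/(d(63, 488) + 419313) = (291*(-37 - 53) + 455070)/(488**3 + 419313) = (291*(-90) + 455070)/(116214272 + 419313) = (-26190 + 455070)/116633585 = 428880*(1/116633585) = 85776/23326717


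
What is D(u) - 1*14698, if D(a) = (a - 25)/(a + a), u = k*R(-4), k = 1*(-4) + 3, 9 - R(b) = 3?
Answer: -176345/12 ≈ -14695.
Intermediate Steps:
R(b) = 6 (R(b) = 9 - 1*3 = 9 - 3 = 6)
k = -1 (k = -4 + 3 = -1)
u = -6 (u = -1*6 = -6)
D(a) = (-25 + a)/(2*a) (D(a) = (-25 + a)/((2*a)) = (-25 + a)*(1/(2*a)) = (-25 + a)/(2*a))
D(u) - 1*14698 = (½)*(-25 - 6)/(-6) - 1*14698 = (½)*(-⅙)*(-31) - 14698 = 31/12 - 14698 = -176345/12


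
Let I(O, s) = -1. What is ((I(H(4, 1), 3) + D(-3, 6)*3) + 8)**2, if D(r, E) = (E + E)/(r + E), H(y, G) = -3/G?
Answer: 361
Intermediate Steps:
D(r, E) = 2*E/(E + r) (D(r, E) = (2*E)/(E + r) = 2*E/(E + r))
((I(H(4, 1), 3) + D(-3, 6)*3) + 8)**2 = ((-1 + (2*6/(6 - 3))*3) + 8)**2 = ((-1 + (2*6/3)*3) + 8)**2 = ((-1 + (2*6*(1/3))*3) + 8)**2 = ((-1 + 4*3) + 8)**2 = ((-1 + 12) + 8)**2 = (11 + 8)**2 = 19**2 = 361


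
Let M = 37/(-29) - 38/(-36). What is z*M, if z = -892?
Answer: 51290/261 ≈ 196.51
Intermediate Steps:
M = -115/522 (M = 37*(-1/29) - 38*(-1/36) = -37/29 + 19/18 = -115/522 ≈ -0.22031)
z*M = -892*(-115/522) = 51290/261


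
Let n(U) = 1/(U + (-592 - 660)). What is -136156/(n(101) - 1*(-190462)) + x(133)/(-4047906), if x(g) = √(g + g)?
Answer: -156715556/219221761 - √266/4047906 ≈ -0.71488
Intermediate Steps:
n(U) = 1/(-1252 + U) (n(U) = 1/(U - 1252) = 1/(-1252 + U))
x(g) = √2*√g (x(g) = √(2*g) = √2*√g)
-136156/(n(101) - 1*(-190462)) + x(133)/(-4047906) = -136156/(1/(-1252 + 101) - 1*(-190462)) + (√2*√133)/(-4047906) = -136156/(1/(-1151) + 190462) + √266*(-1/4047906) = -136156/(-1/1151 + 190462) - √266/4047906 = -136156/219221761/1151 - √266/4047906 = -136156*1151/219221761 - √266/4047906 = -156715556/219221761 - √266/4047906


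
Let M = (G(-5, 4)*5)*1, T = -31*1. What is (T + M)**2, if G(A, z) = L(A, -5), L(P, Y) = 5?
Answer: 36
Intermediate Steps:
G(A, z) = 5
T = -31
M = 25 (M = (5*5)*1 = 25*1 = 25)
(T + M)**2 = (-31 + 25)**2 = (-6)**2 = 36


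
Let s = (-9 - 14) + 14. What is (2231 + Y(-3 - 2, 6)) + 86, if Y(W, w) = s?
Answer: 2308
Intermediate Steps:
s = -9 (s = -23 + 14 = -9)
Y(W, w) = -9
(2231 + Y(-3 - 2, 6)) + 86 = (2231 - 9) + 86 = 2222 + 86 = 2308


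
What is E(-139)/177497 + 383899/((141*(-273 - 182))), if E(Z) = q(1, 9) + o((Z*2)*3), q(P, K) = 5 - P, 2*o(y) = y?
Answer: -68167416818/11387320035 ≈ -5.9863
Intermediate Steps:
o(y) = y/2
E(Z) = 4 + 3*Z (E(Z) = (5 - 1*1) + ((Z*2)*3)/2 = (5 - 1) + ((2*Z)*3)/2 = 4 + (6*Z)/2 = 4 + 3*Z)
E(-139)/177497 + 383899/((141*(-273 - 182))) = (4 + 3*(-139))/177497 + 383899/((141*(-273 - 182))) = (4 - 417)*(1/177497) + 383899/((141*(-455))) = -413*1/177497 + 383899/(-64155) = -413/177497 + 383899*(-1/64155) = -413/177497 - 383899/64155 = -68167416818/11387320035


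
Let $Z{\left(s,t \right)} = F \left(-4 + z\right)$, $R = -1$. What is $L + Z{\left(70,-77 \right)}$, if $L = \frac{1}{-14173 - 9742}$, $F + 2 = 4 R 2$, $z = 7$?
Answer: $- \frac{717451}{23915} \approx -30.0$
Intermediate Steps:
$F = -10$ ($F = -2 + 4 \left(-1\right) 2 = -2 - 8 = -10$)
$Z{\left(s,t \right)} = -30$ ($Z{\left(s,t \right)} = - 10 \left(-4 + 7\right) = \left(-10\right) 3 = -30$)
$L = - \frac{1}{23915}$ ($L = \frac{1}{-23915} = - \frac{1}{23915} \approx -4.1815 \cdot 10^{-5}$)
$L + Z{\left(70,-77 \right)} = - \frac{1}{23915} - 30 = - \frac{717451}{23915}$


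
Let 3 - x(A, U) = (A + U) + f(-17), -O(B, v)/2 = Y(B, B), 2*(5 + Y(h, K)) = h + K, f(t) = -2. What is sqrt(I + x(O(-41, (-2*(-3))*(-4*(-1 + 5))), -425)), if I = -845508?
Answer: I*sqrt(845170) ≈ 919.33*I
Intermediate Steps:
Y(h, K) = -5 + K/2 + h/2 (Y(h, K) = -5 + (h + K)/2 = -5 + (K + h)/2 = -5 + (K/2 + h/2) = -5 + K/2 + h/2)
O(B, v) = 10 - 2*B (O(B, v) = -2*(-5 + B/2 + B/2) = -2*(-5 + B) = 10 - 2*B)
x(A, U) = 5 - A - U (x(A, U) = 3 - ((A + U) - 2) = 3 - (-2 + A + U) = 3 + (2 - A - U) = 5 - A - U)
sqrt(I + x(O(-41, (-2*(-3))*(-4*(-1 + 5))), -425)) = sqrt(-845508 + (5 - (10 - 2*(-41)) - 1*(-425))) = sqrt(-845508 + (5 - (10 + 82) + 425)) = sqrt(-845508 + (5 - 1*92 + 425)) = sqrt(-845508 + (5 - 92 + 425)) = sqrt(-845508 + 338) = sqrt(-845170) = I*sqrt(845170)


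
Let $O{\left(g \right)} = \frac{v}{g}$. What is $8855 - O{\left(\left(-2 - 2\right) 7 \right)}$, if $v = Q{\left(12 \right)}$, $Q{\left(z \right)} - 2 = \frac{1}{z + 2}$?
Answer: $\frac{3471189}{392} \approx 8855.1$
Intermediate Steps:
$Q{\left(z \right)} = 2 + \frac{1}{2 + z}$ ($Q{\left(z \right)} = 2 + \frac{1}{z + 2} = 2 + \frac{1}{2 + z}$)
$v = \frac{29}{14}$ ($v = \frac{5 + 2 \cdot 12}{2 + 12} = \frac{5 + 24}{14} = \frac{1}{14} \cdot 29 = \frac{29}{14} \approx 2.0714$)
$O{\left(g \right)} = \frac{29}{14 g}$
$8855 - O{\left(\left(-2 - 2\right) 7 \right)} = 8855 - \frac{29}{14 \left(-2 - 2\right) 7} = 8855 - \frac{29}{14 \left(\left(-4\right) 7\right)} = 8855 - \frac{29}{14 \left(-28\right)} = 8855 - \frac{29}{14} \left(- \frac{1}{28}\right) = 8855 - - \frac{29}{392} = 8855 + \frac{29}{392} = \frac{3471189}{392}$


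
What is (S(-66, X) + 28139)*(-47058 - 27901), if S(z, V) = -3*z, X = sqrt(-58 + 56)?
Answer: -2124113183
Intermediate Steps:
X = I*sqrt(2) (X = sqrt(-2) = I*sqrt(2) ≈ 1.4142*I)
S(z, V) = -3*z
(S(-66, X) + 28139)*(-47058 - 27901) = (-3*(-66) + 28139)*(-47058 - 27901) = (198 + 28139)*(-74959) = 28337*(-74959) = -2124113183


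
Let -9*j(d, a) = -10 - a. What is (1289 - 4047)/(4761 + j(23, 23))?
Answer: -591/1021 ≈ -0.57884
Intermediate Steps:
j(d, a) = 10/9 + a/9 (j(d, a) = -(-10 - a)/9 = 10/9 + a/9)
(1289 - 4047)/(4761 + j(23, 23)) = (1289 - 4047)/(4761 + (10/9 + (⅑)*23)) = -2758/(4761 + (10/9 + 23/9)) = -2758/(4761 + 11/3) = -2758/14294/3 = -2758*3/14294 = -591/1021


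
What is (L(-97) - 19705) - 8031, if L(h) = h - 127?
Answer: -27960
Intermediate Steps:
L(h) = -127 + h
(L(-97) - 19705) - 8031 = ((-127 - 97) - 19705) - 8031 = (-224 - 19705) - 8031 = -19929 - 8031 = -27960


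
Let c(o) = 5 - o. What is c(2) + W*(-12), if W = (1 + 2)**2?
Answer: -105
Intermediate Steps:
W = 9 (W = 3**2 = 9)
c(2) + W*(-12) = (5 - 1*2) + 9*(-12) = (5 - 2) - 108 = 3 - 108 = -105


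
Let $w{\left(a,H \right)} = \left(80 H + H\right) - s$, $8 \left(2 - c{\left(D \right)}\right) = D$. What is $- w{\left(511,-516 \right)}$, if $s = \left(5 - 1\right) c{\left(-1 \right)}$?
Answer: $\frac{83609}{2} \approx 41805.0$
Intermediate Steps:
$c{\left(D \right)} = 2 - \frac{D}{8}$
$s = \frac{17}{2}$ ($s = \left(5 - 1\right) \left(2 - - \frac{1}{8}\right) = 4 \left(2 + \frac{1}{8}\right) = 4 \cdot \frac{17}{8} = \frac{17}{2} \approx 8.5$)
$w{\left(a,H \right)} = - \frac{17}{2} + 81 H$ ($w{\left(a,H \right)} = \left(80 H + H\right) - \frac{17}{2} = 81 H - \frac{17}{2} = - \frac{17}{2} + 81 H$)
$- w{\left(511,-516 \right)} = - (- \frac{17}{2} + 81 \left(-516\right)) = - (- \frac{17}{2} - 41796) = \left(-1\right) \left(- \frac{83609}{2}\right) = \frac{83609}{2}$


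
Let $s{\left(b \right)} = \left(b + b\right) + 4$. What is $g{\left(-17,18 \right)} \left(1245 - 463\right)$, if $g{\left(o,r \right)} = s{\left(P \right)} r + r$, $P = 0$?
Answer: $70380$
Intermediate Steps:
$s{\left(b \right)} = 4 + 2 b$ ($s{\left(b \right)} = 2 b + 4 = 4 + 2 b$)
$g{\left(o,r \right)} = 5 r$ ($g{\left(o,r \right)} = \left(4 + 2 \cdot 0\right) r + r = \left(4 + 0\right) r + r = 4 r + r = 5 r$)
$g{\left(-17,18 \right)} \left(1245 - 463\right) = 5 \cdot 18 \left(1245 - 463\right) = 90 \left(1245 - 463\right) = 90 \cdot 782 = 70380$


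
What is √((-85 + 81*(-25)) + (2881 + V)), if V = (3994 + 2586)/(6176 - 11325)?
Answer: √20407026551/5149 ≈ 27.744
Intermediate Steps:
V = -6580/5149 (V = 6580/(-5149) = 6580*(-1/5149) = -6580/5149 ≈ -1.2779)
√((-85 + 81*(-25)) + (2881 + V)) = √((-85 + 81*(-25)) + (2881 - 6580/5149)) = √((-85 - 2025) + 14827689/5149) = √(-2110 + 14827689/5149) = √(3963299/5149) = √20407026551/5149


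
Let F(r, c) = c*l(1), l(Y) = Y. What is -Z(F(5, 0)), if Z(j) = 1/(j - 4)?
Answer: ¼ ≈ 0.25000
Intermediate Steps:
F(r, c) = c (F(r, c) = c*1 = c)
Z(j) = 1/(-4 + j)
-Z(F(5, 0)) = -1/(-4 + 0) = -1/(-4) = -1*(-¼) = ¼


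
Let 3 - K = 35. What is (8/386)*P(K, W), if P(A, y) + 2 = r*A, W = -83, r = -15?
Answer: 1912/193 ≈ 9.9067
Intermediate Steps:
K = -32 (K = 3 - 1*35 = 3 - 35 = -32)
P(A, y) = -2 - 15*A
(8/386)*P(K, W) = (8/386)*(-2 - 15*(-32)) = (8*(1/386))*(-2 + 480) = (4/193)*478 = 1912/193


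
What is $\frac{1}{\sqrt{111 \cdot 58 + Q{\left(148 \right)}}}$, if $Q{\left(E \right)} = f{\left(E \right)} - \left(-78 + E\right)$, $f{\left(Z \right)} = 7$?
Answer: $\frac{\sqrt{255}}{1275} \approx 0.012524$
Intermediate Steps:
$Q{\left(E \right)} = 85 - E$ ($Q{\left(E \right)} = 7 - \left(-78 + E\right) = 85 - E$)
$\frac{1}{\sqrt{111 \cdot 58 + Q{\left(148 \right)}}} = \frac{1}{\sqrt{111 \cdot 58 + \left(85 - 148\right)}} = \frac{1}{\sqrt{6438 + \left(85 - 148\right)}} = \frac{1}{\sqrt{6438 - 63}} = \frac{1}{\sqrt{6375}} = \frac{1}{5 \sqrt{255}} = \frac{\sqrt{255}}{1275}$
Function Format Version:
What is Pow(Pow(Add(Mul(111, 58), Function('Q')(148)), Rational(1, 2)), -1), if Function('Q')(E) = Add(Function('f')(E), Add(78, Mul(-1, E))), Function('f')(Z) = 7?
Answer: Mul(Rational(1, 1275), Pow(255, Rational(1, 2))) ≈ 0.012524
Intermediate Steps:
Function('Q')(E) = Add(85, Mul(-1, E)) (Function('Q')(E) = Add(7, Add(78, Mul(-1, E))) = Add(85, Mul(-1, E)))
Pow(Pow(Add(Mul(111, 58), Function('Q')(148)), Rational(1, 2)), -1) = Pow(Pow(Add(Mul(111, 58), Add(85, Mul(-1, 148))), Rational(1, 2)), -1) = Pow(Pow(Add(6438, Add(85, -148)), Rational(1, 2)), -1) = Pow(Pow(Add(6438, -63), Rational(1, 2)), -1) = Pow(Pow(6375, Rational(1, 2)), -1) = Pow(Mul(5, Pow(255, Rational(1, 2))), -1) = Mul(Rational(1, 1275), Pow(255, Rational(1, 2)))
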